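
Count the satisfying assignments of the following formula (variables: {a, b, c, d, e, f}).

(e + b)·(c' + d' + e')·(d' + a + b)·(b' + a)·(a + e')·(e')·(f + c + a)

8

There are 2^6 = 64 truth assignments over (a, b, c, d, e, f).
Split on a. With a = 1, the clauses containing a are satisfied and a' drops from the rest; 8 of the 2^5 = 32 assignments to the other variables satisfy what remains.
With a = 0, by the same count on the reduced clause set, 0 assignments work.
Total: 8 + 0 = 8.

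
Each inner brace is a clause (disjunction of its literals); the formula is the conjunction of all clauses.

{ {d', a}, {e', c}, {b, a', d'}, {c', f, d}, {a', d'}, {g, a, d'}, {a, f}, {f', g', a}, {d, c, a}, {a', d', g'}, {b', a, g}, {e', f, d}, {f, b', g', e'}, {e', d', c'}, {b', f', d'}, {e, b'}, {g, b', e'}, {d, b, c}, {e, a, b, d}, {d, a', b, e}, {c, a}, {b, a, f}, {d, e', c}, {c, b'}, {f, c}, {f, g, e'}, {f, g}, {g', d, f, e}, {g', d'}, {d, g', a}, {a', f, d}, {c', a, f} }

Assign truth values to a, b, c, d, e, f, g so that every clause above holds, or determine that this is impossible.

Case d = 0:
Case e = 1:
Unit clause (c) forces c = 1.
Unit clause (f) forces f = 1.
Case g = 0:
Unit clause (b') forces b = 0.
No clause remains; a is free.

a=0; b=0; c=1; d=0; e=1; f=1; g=0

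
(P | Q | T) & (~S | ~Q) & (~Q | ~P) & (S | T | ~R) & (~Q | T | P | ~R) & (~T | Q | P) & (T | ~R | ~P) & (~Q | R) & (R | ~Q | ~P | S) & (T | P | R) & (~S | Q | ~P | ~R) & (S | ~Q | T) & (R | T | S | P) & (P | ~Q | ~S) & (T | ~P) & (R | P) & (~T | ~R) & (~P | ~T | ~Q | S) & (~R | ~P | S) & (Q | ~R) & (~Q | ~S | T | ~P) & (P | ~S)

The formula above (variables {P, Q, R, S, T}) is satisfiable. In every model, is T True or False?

True

Suppose T = 0.
Unit clause (~P) forces P = 0.
Unit clause (Q) forces Q = 1.
Unit clause (~S) forces S = 0.
But (S) is also a unit clause — contradiction.
So every satisfying assignment has T = True.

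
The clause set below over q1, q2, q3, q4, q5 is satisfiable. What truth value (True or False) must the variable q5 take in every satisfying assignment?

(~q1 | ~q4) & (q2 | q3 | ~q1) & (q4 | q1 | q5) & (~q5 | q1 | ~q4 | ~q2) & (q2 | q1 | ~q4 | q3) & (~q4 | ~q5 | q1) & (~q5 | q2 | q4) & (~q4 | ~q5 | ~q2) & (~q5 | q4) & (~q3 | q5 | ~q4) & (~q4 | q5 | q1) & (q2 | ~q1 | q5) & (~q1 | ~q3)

False

Suppose q5 = 1.
Unit clause (q4) forces q4 = 1.
Unit clause (~q1) forces q1 = 0.
But (q1) is also a unit clause — contradiction.
So every satisfying assignment has q5 = False.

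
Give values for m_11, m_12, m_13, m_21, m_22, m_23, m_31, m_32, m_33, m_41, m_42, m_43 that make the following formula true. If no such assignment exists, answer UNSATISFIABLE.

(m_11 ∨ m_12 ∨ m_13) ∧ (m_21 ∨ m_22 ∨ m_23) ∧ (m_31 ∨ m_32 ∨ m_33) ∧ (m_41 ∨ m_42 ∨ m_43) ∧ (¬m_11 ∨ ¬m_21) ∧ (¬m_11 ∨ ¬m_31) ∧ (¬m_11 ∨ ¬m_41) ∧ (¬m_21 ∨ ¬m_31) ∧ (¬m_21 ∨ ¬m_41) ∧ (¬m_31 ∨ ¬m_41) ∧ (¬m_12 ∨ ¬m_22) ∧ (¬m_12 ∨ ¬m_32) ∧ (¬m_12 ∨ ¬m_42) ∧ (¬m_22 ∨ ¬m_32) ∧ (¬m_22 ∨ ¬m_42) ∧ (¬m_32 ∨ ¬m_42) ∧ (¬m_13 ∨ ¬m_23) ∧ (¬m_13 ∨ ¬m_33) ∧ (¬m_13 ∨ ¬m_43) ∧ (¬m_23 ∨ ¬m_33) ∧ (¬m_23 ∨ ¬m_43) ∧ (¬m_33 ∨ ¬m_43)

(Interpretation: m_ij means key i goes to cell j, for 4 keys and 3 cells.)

UNSATISFIABLE

Case m_11 = False:
Case m_12 = True:
Unit clause (¬m_22) forces m_22 = False.
Unit clause (¬m_32) forces m_32 = False.
Unit clause (¬m_42) forces m_42 = False.
Case m_21 = True:
Unit clause (¬m_31) forces m_31 = False.
Unit clause (m_33) forces m_33 = True.
Unit clause (¬m_41) forces m_41 = False.
Unit clause (m_43) forces m_43 = True.
But (¬m_43) is also a unit clause — contradiction.
Undo m_21 and try m_21 = False.
Unit clause (m_23) forces m_23 = True.
Unit clause (¬m_13) forces m_13 = False.
Unit clause (¬m_33) forces m_33 = False.
Unit clause (m_31) forces m_31 = True.
Unit clause (¬m_41) forces m_41 = False.
Unit clause (m_43) forces m_43 = True.
But (¬m_43) is also a unit clause — contradiction.
Both values of m_21 lead to a conflict.
Undo m_12 and try m_12 = False.
Unit clause (m_13) forces m_13 = True.
Unit clause (¬m_23) forces m_23 = False.
Unit clause (¬m_33) forces m_33 = False.
Unit clause (¬m_43) forces m_43 = False.
Case m_21 = True:
Unit clause (¬m_31) forces m_31 = False.
Unit clause (m_32) forces m_32 = True.
Unit clause (¬m_41) forces m_41 = False.
Unit clause (m_42) forces m_42 = True.
But (¬m_42) is also a unit clause — contradiction.
Undo m_21 and try m_21 = False.
Unit clause (m_22) forces m_22 = True.
Unit clause (¬m_32) forces m_32 = False.
Unit clause (m_31) forces m_31 = True.
Unit clause (¬m_41) forces m_41 = False.
Unit clause (m_42) forces m_42 = True.
But (¬m_42) is also a unit clause — contradiction.
Both values of m_21 lead to a conflict.
Both values of m_12 lead to a conflict.
Undo m_11 and try m_11 = True.
Unit clause (¬m_21) forces m_21 = False.
Unit clause (¬m_31) forces m_31 = False.
Unit clause (¬m_41) forces m_41 = False.
Case m_22 = True:
Unit clause (¬m_12) forces m_12 = False.
Unit clause (¬m_32) forces m_32 = False.
Unit clause (m_33) forces m_33 = True.
Unit clause (¬m_42) forces m_42 = False.
Unit clause (m_43) forces m_43 = True.
But (¬m_43) is also a unit clause — contradiction.
Undo m_22 and try m_22 = False.
Unit clause (m_23) forces m_23 = True.
Unit clause (¬m_13) forces m_13 = False.
Unit clause (¬m_33) forces m_33 = False.
Unit clause (m_32) forces m_32 = True.
Unit clause (¬m_12) forces m_12 = False.
Unit clause (¬m_42) forces m_42 = False.
Unit clause (m_43) forces m_43 = True.
But (¬m_43) is also a unit clause — contradiction.
Both values of m_22 lead to a conflict.
Both values of m_11 lead to a conflict.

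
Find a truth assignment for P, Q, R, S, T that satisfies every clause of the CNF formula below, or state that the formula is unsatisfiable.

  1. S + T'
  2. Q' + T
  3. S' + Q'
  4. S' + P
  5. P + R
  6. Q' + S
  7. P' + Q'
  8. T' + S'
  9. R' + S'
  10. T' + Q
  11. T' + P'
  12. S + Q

Try S = 1.
The clause (Q') is unit, so Q = 0.
The clause (P) is unit, so P = 1.
The clause (T') is unit, so T = 0.
The clause (R') is unit, so R = 0.
This assignment satisfies each clause.

P=1, Q=0, R=0, S=1, T=0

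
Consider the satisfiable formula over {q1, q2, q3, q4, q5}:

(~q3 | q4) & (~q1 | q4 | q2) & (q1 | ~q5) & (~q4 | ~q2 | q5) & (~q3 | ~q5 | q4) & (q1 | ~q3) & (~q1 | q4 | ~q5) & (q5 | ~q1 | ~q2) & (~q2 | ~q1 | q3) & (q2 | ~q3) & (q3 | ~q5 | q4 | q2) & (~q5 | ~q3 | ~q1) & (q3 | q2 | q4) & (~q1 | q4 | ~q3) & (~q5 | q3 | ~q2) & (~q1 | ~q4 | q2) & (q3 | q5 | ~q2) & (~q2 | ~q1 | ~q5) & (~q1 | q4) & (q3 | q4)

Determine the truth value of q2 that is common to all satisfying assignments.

Suppose q2 = 1.
Try q3 = 0.
From the singleton clause (~q1), q1 = 0.
From the singleton clause (~q5), q5 = 0.
But (q5) is also a unit clause — contradiction.
Undo q3 and try q3 = 1.
From the singleton clause (q4), q4 = 1.
From the singleton clause (q5), q5 = 1.
From the singleton clause (q1), q1 = 1.
But (~q1) is also a unit clause — contradiction.
Both values of q3 lead to a conflict.
So every satisfying assignment has q2 = False.

False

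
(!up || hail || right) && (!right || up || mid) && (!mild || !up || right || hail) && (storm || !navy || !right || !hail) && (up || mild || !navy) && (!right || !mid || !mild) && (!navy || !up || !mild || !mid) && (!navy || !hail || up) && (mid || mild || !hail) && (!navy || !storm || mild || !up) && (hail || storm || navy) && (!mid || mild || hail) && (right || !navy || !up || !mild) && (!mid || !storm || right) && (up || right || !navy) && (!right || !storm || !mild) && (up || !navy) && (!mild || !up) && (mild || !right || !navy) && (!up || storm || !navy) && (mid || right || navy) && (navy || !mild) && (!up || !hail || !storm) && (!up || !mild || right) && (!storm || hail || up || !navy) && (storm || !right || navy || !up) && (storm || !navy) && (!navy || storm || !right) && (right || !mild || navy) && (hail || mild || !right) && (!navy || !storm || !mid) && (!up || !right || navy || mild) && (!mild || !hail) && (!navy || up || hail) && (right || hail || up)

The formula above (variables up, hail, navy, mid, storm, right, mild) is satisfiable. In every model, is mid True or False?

Suppose mid = false.
Try right = false.
Unit clause (navy) forces navy = true.
Unit clause (up) forces up = true.
Unit clause (hail) forces hail = true.
Unit clause (mild) forces mild = true.
That conflicts with the unit clause (!mild).
Backtrack on right: now try right = true.
Unit clause (up) forces up = true.
Unit clause (!mild) forces mild = false.
Unit clause (!hail) forces hail = false.
That conflicts with the unit clause (hail).
Either choice for right ends in contradiction.
So every satisfying assignment has mid = True.

True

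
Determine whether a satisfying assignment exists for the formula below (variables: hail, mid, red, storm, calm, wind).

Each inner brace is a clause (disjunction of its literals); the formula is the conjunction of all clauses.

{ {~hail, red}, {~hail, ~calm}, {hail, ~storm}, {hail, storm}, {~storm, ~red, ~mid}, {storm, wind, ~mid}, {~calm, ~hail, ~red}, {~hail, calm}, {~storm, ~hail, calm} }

Suppose hail = 0.
(~storm) alone gives storm = 0.
That conflicts with the unit clause (storm).
Undo hail and try hail = 1.
(red) alone gives red = 1.
(~calm) alone gives calm = 0.
That conflicts with the unit clause (calm).
Neither hail = 1 nor hail = 0 works.
No assignment satisfies every clause.

No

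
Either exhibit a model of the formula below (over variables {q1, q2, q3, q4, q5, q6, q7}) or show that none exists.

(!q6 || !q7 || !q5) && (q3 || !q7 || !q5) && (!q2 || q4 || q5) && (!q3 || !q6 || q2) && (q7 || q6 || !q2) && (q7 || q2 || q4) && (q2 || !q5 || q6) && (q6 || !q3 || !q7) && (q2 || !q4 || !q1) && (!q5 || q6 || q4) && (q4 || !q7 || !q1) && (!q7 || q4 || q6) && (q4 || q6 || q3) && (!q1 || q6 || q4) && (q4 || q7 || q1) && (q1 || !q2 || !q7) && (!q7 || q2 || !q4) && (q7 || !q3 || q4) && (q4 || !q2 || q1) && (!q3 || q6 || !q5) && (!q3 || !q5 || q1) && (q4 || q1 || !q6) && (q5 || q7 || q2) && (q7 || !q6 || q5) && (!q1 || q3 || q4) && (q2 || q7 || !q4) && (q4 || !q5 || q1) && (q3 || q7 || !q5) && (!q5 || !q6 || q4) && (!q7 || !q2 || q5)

q1=true,  q2=true,  q3=true,  q4=true,  q5=true,  q6=true,  q7=false

Case q6 = true:
Case q7 = false:
(q5) alone gives q5 = true.
(q3) alone gives q3 = true.
(q2) alone gives q2 = true.
(q4) alone gives q4 = true.
(q1) alone gives q1 = true.
Every clause now holds.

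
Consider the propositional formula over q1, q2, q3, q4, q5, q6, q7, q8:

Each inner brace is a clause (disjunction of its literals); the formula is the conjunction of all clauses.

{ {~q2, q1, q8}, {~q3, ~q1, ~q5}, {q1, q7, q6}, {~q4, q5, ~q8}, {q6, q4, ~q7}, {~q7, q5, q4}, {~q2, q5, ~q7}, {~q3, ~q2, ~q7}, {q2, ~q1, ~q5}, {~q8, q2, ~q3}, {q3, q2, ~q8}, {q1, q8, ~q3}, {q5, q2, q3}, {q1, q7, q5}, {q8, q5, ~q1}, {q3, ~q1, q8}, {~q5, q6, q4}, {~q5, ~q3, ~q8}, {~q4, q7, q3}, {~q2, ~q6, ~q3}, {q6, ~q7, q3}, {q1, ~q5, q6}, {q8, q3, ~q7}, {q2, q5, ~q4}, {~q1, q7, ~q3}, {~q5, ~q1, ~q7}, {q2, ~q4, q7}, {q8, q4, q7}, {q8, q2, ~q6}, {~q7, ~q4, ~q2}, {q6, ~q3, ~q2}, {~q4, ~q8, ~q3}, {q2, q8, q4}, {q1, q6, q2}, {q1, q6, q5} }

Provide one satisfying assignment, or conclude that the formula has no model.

Branch on q2: set q2 = 1.
Branch on q1: set q1 = 1.
Branch on q3: set q3 = 0.
From the singleton clause (q8), q8 = 1.
Branch on q4: set q4 = 0.
Branch on q6: set q6 = 0.
From the singleton clause (~q7), q7 = 0.
From the singleton clause (~q5), q5 = 0.
Every clause now holds.

q1=1, q2=1, q3=0, q4=0, q5=0, q6=0, q7=0, q8=1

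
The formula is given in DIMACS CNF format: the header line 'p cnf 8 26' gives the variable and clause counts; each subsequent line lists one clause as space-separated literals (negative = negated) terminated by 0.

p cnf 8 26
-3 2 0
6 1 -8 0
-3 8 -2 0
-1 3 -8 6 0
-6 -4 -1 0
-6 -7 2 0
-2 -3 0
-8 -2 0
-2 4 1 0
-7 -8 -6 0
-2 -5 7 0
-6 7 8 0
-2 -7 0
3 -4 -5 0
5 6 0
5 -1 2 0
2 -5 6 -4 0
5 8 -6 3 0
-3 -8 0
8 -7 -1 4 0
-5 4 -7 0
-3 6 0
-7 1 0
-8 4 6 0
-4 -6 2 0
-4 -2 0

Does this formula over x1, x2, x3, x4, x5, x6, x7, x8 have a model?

Suppose x3 = False.
Suppose x8 = True.
(¬x2) alone gives x2 = False.
Suppose x6 = True.
(¬x7) alone gives x7 = False.
(¬x4) alone gives x4 = False.
Suppose x5 = False.
(¬x1) alone gives x1 = False.
Every clause now holds.
A satisfying assignment: x1: False, x2: False, x3: False, x4: False, x5: False, x6: True, x7: False, x8: True.

Satisfiable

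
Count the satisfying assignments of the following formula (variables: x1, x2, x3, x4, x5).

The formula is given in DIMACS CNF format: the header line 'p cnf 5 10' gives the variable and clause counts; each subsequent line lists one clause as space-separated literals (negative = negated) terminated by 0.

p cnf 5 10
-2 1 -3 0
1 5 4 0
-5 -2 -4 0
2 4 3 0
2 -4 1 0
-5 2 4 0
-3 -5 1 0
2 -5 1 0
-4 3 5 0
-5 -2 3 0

8

There are 2^5 = 32 truth assignments over (x1, x2, x3, x4, x5).
Split on x2. With x2 = True, the clauses containing x2 are satisfied and ¬x2 drops from the rest; 4 of the 2^4 = 16 assignments to the other variables satisfy what remains.
With x2 = False, by the same count on the reduced clause set, 4 assignments work.
(One model: x1=T, x2=F, x3=F, x4=T, x5=T.)
Total: 4 + 4 = 8.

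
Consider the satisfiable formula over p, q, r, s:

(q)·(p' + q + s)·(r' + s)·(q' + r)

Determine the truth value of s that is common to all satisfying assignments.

True

Suppose s = 0.
Unit clause (q) forces q = 1.
Unit clause (r') forces r = 0.
But (r) is also a unit clause — contradiction.
So every satisfying assignment has s = True.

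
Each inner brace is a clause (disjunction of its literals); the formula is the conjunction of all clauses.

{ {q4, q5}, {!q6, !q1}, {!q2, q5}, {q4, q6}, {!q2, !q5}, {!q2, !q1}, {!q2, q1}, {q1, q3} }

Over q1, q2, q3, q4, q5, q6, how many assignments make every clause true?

There are 2^6 = 64 truth assignments over (q1, q2, q3, q4, q5, q6).
Split on q4. With q4 = true, the clauses containing q4 are satisfied and !q4 drops from the rest; 8 of the 2^5 = 32 assignments to the other variables satisfy what remains.
With q4 = false, by the same count on the reduced clause set, 1 assignment works.
Total: 8 + 1 = 9.

9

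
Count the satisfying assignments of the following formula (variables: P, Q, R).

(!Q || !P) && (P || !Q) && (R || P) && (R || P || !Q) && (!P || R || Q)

There are 2^3 = 8 truth assignments over (P, Q, R).
Check each against the 5 clauses (columns in the order P, Q, R):
  F F F  ✗ fails (R || P)
  F F T  ✓ satisfies all
  F T F  ✗ fails (P || !Q)
  F T T  ✗ fails (P || !Q)
  T F F  ✗ fails (!P || R || Q)
  T F T  ✓ satisfies all
  T T F  ✗ fails (!Q || !P)
  T T T  ✗ fails (!Q || !P)
2 of the 8 rows are models.

2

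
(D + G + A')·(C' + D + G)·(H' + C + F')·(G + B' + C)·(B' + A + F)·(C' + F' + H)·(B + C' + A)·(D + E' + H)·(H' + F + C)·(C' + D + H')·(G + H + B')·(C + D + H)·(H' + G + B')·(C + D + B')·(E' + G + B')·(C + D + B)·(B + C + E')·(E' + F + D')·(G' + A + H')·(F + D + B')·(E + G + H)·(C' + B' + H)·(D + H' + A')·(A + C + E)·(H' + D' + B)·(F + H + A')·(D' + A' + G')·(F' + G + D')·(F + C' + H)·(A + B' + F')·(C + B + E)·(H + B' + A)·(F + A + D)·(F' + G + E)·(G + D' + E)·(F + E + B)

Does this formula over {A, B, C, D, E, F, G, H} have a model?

No, unsatisfiable

Case D = 1:
Case E = 0:
From the singleton clause (G), G = 1.
From the singleton clause (A'), A = 0.
From the singleton clause (H'), H = 0.
From the singleton clause (C), C = 1.
From the singleton clause (F'), F = 0.
That conflicts with the unit clause (F).
That branch fails; take E = 1 instead.
From the singleton clause (F), F = 1.
From the singleton clause (G), G = 1.
From the singleton clause (A'), A = 0.
From the singleton clause (H'), H = 0.
From the singleton clause (C'), C = 0.
From the singleton clause (B), B = 1.
That conflicts with the unit clause (B').
Either choice for E ends in contradiction.
That branch fails; take D = 0 instead.
Case G = 1:
Case E = 0:
Case C = 0:
From the singleton clause (H), H = 1.
From the singleton clause (F'), F = 0.
That conflicts with the unit clause (F).
That branch fails; take C = 1 instead.
From the singleton clause (H'), H = 0.
From the singleton clause (F'), F = 0.
That conflicts with the unit clause (F).
Either choice for C ends in contradiction.
That branch fails; take E = 1 instead.
From the singleton clause (H), H = 1.
From the singleton clause (C'), C = 0.
From the singleton clause (F'), F = 0.
That conflicts with the unit clause (F).
Either choice for E ends in contradiction.
That branch fails; take G = 0 instead.
From the singleton clause (A'), A = 0.
From the singleton clause (C'), C = 0.
From the singleton clause (B'), B = 0.
That conflicts with the unit clause (B).
Either choice for G ends in contradiction.
Either choice for D ends in contradiction.
No assignment satisfies every clause.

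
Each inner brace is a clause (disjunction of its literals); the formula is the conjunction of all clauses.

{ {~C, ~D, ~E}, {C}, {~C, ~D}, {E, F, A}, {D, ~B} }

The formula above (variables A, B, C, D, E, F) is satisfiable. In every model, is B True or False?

Suppose B = 1.
(C) alone gives C = 1.
(~D) alone gives D = 0.
But (D) is also a unit clause — contradiction.
So every satisfying assignment has B = False.

False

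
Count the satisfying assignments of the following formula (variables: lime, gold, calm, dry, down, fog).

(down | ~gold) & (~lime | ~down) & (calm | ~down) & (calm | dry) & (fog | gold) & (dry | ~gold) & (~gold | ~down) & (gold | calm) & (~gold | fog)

There are 2^6 = 64 truth assignments over (lime, gold, calm, dry, down, fog).
Split on fog. With fog = 1, the clauses containing fog are satisfied and ~fog drops from the rest; 6 of the 2^5 = 32 assignments to the other variables satisfy what remains.
With fog = 0, by the same count on the reduced clause set, 0 assignments work.
(One model: lime=F, gold=F, calm=T, dry=F, down=F, fog=T.)
Total: 6 + 0 = 6.

6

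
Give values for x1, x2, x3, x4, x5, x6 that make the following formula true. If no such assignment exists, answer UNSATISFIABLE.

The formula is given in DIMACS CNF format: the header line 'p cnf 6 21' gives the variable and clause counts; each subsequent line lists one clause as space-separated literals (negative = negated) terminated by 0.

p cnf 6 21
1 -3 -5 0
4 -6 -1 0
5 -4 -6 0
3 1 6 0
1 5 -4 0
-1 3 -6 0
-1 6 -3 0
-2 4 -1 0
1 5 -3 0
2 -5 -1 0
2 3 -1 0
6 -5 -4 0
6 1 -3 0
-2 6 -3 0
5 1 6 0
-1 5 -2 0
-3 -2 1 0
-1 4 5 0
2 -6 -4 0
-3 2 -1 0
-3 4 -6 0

Case x1 = False:
Case x3 = False:
From the singleton clause (x6), x6 = True.
Case x5 = True:
Case x2 = True:
All clauses hold; x4 can take either value.

x1: False; x2: True; x3: False; x4: False; x5: True; x6: True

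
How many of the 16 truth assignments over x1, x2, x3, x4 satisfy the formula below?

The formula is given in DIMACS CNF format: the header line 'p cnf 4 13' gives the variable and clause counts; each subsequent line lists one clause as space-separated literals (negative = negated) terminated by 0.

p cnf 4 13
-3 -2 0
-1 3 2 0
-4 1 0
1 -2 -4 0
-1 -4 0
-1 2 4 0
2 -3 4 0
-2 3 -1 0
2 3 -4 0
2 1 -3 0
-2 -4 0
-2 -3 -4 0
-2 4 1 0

1

There are 2^4 = 16 truth assignments over (x1, x2, x3, x4).
Check each against the 13 clauses (columns in the order x1, x2, x3, x4):
  F F F F  ✓ satisfies all
  F F F T  ✗ fails (¬x4 ∨ x1)
  F F T F  ✗ fails (x2 ∨ ¬x3 ∨ x4)
  F F T T  ✗ fails (¬x4 ∨ x1)
  F T F F  ✗ fails (¬x2 ∨ x4 ∨ x1)
  F T F T  ✗ fails (¬x4 ∨ x1)
  F T T F  ✗ fails (¬x3 ∨ ¬x2)
  F T T T  ✗ fails (¬x3 ∨ ¬x2)
  T F F F  ✗ fails (¬x1 ∨ x3 ∨ x2)
  T F F T  ✗ fails (¬x1 ∨ x3 ∨ x2)
  T F T F  ✗ fails (¬x1 ∨ x2 ∨ x4)
  T F T T  ✗ fails (¬x1 ∨ ¬x4)
  T T F F  ✗ fails (¬x2 ∨ x3 ∨ ¬x1)
  T T F T  ✗ fails (¬x1 ∨ ¬x4)
  T T T F  ✗ fails (¬x3 ∨ ¬x2)
  T T T T  ✗ fails (¬x3 ∨ ¬x2)
1 of the 16 rows is a model.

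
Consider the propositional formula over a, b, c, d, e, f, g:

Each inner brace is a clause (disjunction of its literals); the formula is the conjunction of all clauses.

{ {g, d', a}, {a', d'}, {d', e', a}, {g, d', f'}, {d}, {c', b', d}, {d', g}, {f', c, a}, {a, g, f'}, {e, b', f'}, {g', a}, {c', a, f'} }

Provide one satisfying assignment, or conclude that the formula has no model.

(d) alone gives d = 1.
(a') alone gives a = 0.
(g) alone gives g = 1.
But (g') is also a unit clause — contradiction.

UNSATISFIABLE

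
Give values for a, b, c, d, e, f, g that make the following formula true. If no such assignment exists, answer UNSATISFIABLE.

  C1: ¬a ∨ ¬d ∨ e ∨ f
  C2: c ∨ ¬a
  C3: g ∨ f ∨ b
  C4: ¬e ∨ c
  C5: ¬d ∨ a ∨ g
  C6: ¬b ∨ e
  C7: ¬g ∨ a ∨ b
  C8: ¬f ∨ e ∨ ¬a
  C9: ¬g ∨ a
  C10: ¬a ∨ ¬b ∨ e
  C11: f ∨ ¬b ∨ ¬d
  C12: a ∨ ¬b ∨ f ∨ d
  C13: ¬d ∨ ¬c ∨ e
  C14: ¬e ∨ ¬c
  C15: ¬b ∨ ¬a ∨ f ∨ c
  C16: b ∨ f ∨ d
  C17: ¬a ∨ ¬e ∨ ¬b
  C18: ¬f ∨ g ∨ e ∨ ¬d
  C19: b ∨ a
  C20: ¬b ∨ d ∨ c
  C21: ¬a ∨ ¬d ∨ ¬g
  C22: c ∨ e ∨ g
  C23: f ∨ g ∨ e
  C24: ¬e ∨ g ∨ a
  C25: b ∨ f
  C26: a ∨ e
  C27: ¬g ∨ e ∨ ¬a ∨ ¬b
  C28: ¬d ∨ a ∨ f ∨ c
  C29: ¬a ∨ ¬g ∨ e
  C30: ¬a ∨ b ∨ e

UNSATISFIABLE

Suppose c = True.
Unit clause (¬e) forces e = False.
Unit clause (¬b) forces b = False.
Unit clause (¬d) forces d = False.
Unit clause (f) forces f = True.
Unit clause (¬a) forces a = False.
Now (a) is unsatisfied and unit — conflict.
So c must be the other value — set c = False.
Unit clause (¬a) forces a = False.
Unit clause (¬e) forces e = False.
Now (e) is unsatisfied and unit — conflict.
Either choice for c ends in contradiction.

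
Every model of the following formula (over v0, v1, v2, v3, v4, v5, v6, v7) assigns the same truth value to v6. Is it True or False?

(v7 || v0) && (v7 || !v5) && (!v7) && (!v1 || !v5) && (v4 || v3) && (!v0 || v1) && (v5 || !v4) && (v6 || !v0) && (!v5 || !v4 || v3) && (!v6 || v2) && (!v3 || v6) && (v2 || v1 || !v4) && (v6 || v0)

Suppose v6 = false.
(!v7) alone gives v7 = false.
(v0) alone gives v0 = true.
Now (!v0) is unsatisfied and unit — conflict.
So every satisfying assignment has v6 = True.

True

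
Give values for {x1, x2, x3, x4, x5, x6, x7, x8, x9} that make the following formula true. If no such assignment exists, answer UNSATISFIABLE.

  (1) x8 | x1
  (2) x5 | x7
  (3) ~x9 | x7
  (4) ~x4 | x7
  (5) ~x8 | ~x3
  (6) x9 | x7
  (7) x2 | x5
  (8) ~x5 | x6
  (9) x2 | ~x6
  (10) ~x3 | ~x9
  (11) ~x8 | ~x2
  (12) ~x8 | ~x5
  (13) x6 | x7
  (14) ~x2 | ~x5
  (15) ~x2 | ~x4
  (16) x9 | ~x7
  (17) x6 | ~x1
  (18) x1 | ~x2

x1 ↦ 1,  x2 ↦ 1,  x3 ↦ 0,  x4 ↦ 0,  x5 ↦ 0,  x6 ↦ 1,  x7 ↦ 1,  x8 ↦ 0,  x9 ↦ 1

Case x8 = 0:
From the singleton clause (x1), x1 = 1.
From the singleton clause (x6), x6 = 1.
From the singleton clause (x2), x2 = 1.
From the singleton clause (~x5), x5 = 0.
From the singleton clause (x7), x7 = 1.
From the singleton clause (~x4), x4 = 0.
From the singleton clause (x9), x9 = 1.
From the singleton clause (~x3), x3 = 0.
All clauses are satisfied.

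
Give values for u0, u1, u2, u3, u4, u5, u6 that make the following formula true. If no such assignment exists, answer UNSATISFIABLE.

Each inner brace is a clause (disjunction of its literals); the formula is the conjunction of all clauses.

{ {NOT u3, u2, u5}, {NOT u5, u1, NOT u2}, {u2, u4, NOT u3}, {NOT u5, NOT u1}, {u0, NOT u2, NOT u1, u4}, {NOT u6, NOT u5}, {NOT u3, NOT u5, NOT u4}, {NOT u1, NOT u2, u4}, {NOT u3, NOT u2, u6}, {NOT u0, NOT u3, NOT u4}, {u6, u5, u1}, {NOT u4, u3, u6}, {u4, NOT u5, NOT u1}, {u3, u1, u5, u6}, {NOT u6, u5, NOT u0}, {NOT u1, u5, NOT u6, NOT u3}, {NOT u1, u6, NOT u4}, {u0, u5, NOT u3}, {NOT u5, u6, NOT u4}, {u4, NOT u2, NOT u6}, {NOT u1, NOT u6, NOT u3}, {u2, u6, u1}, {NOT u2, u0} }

u0=false,  u1=true,  u2=false,  u3=false,  u4=true,  u5=false,  u6=true

Branch on u5: set u5 = false.
Branch on u3: set u3 = false.
Branch on u6: set u6 = true.
From the singleton clause (NOT u0), u0 = false.
From the singleton clause (NOT u2), u2 = false.
Every clause is now satisfied; u1, u4 are unconstrained.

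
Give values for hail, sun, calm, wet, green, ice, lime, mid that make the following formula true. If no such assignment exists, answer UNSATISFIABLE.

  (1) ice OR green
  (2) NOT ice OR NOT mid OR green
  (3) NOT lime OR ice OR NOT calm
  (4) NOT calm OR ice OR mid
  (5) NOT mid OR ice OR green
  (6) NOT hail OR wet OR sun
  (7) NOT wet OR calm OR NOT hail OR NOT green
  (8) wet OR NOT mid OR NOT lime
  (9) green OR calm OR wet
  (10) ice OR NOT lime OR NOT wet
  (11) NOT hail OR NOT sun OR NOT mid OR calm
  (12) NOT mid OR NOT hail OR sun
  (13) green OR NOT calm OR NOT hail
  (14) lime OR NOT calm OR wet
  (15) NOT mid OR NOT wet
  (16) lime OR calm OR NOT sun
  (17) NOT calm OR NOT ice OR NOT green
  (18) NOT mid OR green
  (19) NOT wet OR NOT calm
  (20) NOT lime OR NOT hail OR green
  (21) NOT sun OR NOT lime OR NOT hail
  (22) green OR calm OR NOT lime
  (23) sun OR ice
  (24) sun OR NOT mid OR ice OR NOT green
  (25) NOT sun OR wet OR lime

Case ice = true:
Case mid = false:
Case calm = false:
Case green = true:
Case wet = false:
Case hail = false:
Case lime = true:
No clause remains; sun is free.

hail=false,  sun=false,  calm=false,  wet=false,  green=true,  ice=true,  lime=true,  mid=false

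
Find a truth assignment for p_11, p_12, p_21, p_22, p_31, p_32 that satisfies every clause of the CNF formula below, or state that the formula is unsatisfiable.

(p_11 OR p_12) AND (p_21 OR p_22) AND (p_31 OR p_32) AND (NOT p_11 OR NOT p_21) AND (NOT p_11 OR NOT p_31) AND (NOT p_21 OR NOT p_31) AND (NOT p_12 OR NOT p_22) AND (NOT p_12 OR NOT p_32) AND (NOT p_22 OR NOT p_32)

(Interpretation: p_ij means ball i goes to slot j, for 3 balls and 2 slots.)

UNSATISFIABLE

Case p_11 = true:
(NOT p_21) alone gives p_21 = false.
(p_22) alone gives p_22 = true.
(NOT p_31) alone gives p_31 = false.
(p_32) alone gives p_32 = true.
That conflicts with the unit clause (NOT p_32).
That branch fails; take p_11 = false instead.
(p_12) alone gives p_12 = true.
(NOT p_22) alone gives p_22 = false.
(p_21) alone gives p_21 = true.
(NOT p_31) alone gives p_31 = false.
(p_32) alone gives p_32 = true.
That conflicts with the unit clause (NOT p_32).
Either choice for p_11 ends in contradiction.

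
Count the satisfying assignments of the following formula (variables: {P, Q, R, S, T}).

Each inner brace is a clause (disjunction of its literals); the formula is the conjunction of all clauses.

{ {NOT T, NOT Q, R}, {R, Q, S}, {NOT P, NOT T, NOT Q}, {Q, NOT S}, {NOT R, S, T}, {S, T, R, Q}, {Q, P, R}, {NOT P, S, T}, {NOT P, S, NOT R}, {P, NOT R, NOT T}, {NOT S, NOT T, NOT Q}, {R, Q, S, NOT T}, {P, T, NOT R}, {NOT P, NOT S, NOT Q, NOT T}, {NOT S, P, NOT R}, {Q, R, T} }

There are 2^5 = 32 truth assignments over (P, Q, R, S, T).
Split on S. With S = true, the clauses containing S are satisfied and NOT S drops from the rest; 3 of the 2^4 = 16 assignments to the other variables satisfy what remains.
With S = false, by the same count on the reduced clause set, 1 assignment works.
Total: 3 + 1 = 4.

4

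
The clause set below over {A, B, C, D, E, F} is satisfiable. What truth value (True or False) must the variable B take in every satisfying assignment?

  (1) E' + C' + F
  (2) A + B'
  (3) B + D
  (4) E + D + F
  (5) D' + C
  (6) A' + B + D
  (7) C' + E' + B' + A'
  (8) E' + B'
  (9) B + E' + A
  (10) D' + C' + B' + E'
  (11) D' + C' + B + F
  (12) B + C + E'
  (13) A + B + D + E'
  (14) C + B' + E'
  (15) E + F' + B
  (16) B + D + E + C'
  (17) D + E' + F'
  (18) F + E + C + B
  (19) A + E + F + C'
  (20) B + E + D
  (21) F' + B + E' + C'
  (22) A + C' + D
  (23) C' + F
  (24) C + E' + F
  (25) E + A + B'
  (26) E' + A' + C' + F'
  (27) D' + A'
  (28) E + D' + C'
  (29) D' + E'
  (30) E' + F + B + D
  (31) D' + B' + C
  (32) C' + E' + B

True

Suppose B = 0.
Unit clause (D) forces D = 1.
Unit clause (C) forces C = 1.
Unit clause (F) forces F = 1.
Unit clause (E) forces E = 1.
But (E') is also a unit clause — contradiction.
So every satisfying assignment has B = True.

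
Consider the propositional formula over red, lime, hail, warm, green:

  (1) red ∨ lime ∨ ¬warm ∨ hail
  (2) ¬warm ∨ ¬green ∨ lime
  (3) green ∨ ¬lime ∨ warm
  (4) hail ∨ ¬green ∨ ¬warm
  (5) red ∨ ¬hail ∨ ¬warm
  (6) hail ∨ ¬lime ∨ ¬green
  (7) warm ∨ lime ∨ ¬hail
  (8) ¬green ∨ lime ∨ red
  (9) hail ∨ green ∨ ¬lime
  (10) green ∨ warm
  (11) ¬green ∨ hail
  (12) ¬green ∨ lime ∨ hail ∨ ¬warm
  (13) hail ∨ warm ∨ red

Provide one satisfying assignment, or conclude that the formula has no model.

red: True,  lime: True,  hail: True,  warm: True,  green: True

Branch on green: set green = True.
From the singleton clause (hail), hail = True.
Branch on warm: set warm = True.
From the singleton clause (lime), lime = True.
From the singleton clause (red), red = True.
All clauses are satisfied.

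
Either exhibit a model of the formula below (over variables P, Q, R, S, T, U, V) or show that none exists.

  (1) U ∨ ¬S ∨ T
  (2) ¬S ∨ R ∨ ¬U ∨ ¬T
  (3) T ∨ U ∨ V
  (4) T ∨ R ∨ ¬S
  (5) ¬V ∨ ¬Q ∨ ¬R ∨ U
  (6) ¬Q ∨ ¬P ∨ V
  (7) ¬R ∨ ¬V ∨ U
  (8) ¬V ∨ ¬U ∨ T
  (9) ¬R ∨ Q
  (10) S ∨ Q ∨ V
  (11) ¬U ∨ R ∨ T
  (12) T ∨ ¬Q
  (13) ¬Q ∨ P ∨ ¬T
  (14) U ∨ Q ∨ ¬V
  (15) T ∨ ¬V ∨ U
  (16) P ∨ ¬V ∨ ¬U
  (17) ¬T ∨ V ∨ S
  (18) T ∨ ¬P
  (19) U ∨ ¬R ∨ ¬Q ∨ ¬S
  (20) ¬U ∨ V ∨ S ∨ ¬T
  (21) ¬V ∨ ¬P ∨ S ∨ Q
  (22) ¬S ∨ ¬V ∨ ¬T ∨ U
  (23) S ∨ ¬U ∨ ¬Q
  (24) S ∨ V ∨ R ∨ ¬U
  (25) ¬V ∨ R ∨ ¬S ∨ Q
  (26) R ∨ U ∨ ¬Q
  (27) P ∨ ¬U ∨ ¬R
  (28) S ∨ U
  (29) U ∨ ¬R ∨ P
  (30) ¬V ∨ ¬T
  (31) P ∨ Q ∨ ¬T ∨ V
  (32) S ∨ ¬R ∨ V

Branch on R: set R = False.
Branch on T: set T = True.
The clause (¬V) is unit, so V = False.
The clause (S) is unit, so S = True.
The clause (¬U) is unit, so U = False.
The clause (¬Q) is unit, so Q = False.
The clause (P) is unit, so P = True.
Every clause now holds.

P ↦ True,  Q ↦ False,  R ↦ False,  S ↦ True,  T ↦ True,  U ↦ False,  V ↦ False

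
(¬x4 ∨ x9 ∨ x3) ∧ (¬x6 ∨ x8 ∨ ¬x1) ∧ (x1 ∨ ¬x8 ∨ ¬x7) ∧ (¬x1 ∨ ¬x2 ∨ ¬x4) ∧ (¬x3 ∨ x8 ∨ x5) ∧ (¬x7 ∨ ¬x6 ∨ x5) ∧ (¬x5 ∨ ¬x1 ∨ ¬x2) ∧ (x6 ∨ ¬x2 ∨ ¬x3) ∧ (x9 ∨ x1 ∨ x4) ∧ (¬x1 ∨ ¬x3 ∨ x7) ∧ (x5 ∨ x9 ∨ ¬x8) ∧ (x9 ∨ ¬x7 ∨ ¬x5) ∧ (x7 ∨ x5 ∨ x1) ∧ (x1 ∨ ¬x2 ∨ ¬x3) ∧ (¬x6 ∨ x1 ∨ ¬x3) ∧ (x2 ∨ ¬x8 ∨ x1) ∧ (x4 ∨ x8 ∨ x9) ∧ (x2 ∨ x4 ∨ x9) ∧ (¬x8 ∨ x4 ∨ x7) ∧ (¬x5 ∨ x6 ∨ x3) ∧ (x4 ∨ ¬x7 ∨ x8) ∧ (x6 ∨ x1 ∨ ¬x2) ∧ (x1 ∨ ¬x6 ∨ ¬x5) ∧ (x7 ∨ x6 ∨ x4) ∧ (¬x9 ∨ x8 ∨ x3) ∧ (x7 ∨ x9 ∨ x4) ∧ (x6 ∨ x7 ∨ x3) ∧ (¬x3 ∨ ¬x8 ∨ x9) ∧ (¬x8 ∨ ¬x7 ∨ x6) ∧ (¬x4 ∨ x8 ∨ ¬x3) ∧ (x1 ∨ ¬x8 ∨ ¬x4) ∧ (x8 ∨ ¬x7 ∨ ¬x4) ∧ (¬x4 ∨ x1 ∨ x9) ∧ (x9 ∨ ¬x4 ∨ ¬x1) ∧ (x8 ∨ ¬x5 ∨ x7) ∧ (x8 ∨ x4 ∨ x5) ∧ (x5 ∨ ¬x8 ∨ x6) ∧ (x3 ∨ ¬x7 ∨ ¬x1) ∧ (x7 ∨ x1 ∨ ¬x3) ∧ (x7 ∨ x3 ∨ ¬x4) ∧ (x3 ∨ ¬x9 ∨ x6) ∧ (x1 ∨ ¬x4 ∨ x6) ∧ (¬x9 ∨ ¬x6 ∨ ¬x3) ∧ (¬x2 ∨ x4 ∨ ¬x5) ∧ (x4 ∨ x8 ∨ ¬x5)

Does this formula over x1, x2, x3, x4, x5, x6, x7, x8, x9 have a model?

Try x4 = False.
Try x9 = True.
Try x8 = False.
The clause (¬x7) is unit, so x7 = False.
The clause (x6) is unit, so x6 = True.
The clause (¬x1) is unit, so x1 = False.
The clause (x5) is unit, so x5 = True.
That conflicts with the unit clause (¬x5).
That branch fails; take x8 = True instead.
The clause (x7) is unit, so x7 = True.
The clause (x1) is unit, so x1 = True.
The clause (x6) is unit, so x6 = True.
The clause (x5) is unit, so x5 = True.
The clause (¬x2) is unit, so x2 = False.
The clause (x3) is unit, so x3 = True.
That conflicts with the unit clause (¬x3).
Either choice for x8 ends in contradiction.
That branch fails; take x9 = False instead.
The clause (x1) is unit, so x1 = True.
The clause (x8) is unit, so x8 = True.
The clause (x5) is unit, so x5 = True.
The clause (¬x2) is unit, so x2 = False.
That conflicts with the unit clause (x2).
Either choice for x9 ends in contradiction.
That branch fails; take x4 = True instead.
Try x9 = True.
Try x1 = False.
The clause (¬x8) is unit, so x8 = False.
The clause (x3) is unit, so x3 = True.
That conflicts with the unit clause (¬x3).
That branch fails; take x1 = True instead.
The clause (¬x2) is unit, so x2 = False.
Try x6 = False.
The clause (x3) is unit, so x3 = True.
The clause (x7) is unit, so x7 = True.
The clause (¬x8) is unit, so x8 = False.
That conflicts with the unit clause (x8).
That branch fails; take x6 = True instead.
The clause (x8) is unit, so x8 = True.
The clause (¬x3) is unit, so x3 = False.
The clause (¬x7) is unit, so x7 = False.
That conflicts with the unit clause (x7).
Either choice for x6 ends in contradiction.
Either choice for x1 ends in contradiction.
That branch fails; take x9 = False instead.
The clause (x3) is unit, so x3 = True.
The clause (¬x8) is unit, so x8 = False.
That conflicts with the unit clause (x8).
Either choice for x9 ends in contradiction.
Either choice for x4 ends in contradiction.
No assignment satisfies every clause.

No, unsatisfiable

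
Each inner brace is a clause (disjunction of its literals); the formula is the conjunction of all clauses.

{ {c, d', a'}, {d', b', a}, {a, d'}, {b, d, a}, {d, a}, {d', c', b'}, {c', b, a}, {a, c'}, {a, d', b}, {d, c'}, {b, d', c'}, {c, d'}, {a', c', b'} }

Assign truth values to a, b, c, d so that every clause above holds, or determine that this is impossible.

a ↦ 1,  b ↦ 0,  c ↦ 0,  d ↦ 0

Suppose a = 1.
Suppose c = 0.
Unit clause (d') forces d = 0.
Every clause is now satisfied; b is unconstrained.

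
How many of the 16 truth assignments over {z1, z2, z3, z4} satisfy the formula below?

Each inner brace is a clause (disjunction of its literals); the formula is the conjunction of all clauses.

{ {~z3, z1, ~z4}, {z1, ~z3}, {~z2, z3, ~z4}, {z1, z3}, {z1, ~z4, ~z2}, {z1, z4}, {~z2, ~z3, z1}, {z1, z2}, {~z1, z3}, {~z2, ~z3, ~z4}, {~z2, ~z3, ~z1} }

There are 2^4 = 16 truth assignments over (z1, z2, z3, z4).
Check each against the 11 clauses (columns in the order z1, z2, z3, z4):
  F F F F  ✗ fails (z1 | z3)
  F F F T  ✗ fails (z1 | z3)
  F F T F  ✗ fails (z1 | ~z3)
  F F T T  ✗ fails (~z3 | z1 | ~z4)
  F T F F  ✗ fails (z1 | z3)
  F T F T  ✗ fails (~z2 | z3 | ~z4)
  F T T F  ✗ fails (z1 | ~z3)
  F T T T  ✗ fails (~z3 | z1 | ~z4)
  T F F F  ✗ fails (~z1 | z3)
  T F F T  ✗ fails (~z1 | z3)
  T F T F  ✓ satisfies all
  T F T T  ✓ satisfies all
  T T F F  ✗ fails (~z1 | z3)
  T T F T  ✗ fails (~z2 | z3 | ~z4)
  T T T F  ✗ fails (~z2 | ~z3 | ~z1)
  T T T T  ✗ fails (~z2 | ~z3 | ~z4)
2 of the 16 rows are models.

2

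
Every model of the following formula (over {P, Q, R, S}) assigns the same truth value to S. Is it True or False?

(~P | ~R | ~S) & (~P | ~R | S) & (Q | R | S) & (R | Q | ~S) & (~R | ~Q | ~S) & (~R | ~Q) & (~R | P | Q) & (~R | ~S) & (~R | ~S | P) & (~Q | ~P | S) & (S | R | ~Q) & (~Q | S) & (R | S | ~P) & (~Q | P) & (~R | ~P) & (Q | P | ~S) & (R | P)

Suppose S = 0.
Unit clause (~Q) forces Q = 0.
Unit clause (R) forces R = 1.
Unit clause (~P) forces P = 0.
But (P) is also a unit clause — contradiction.
So every satisfying assignment has S = True.

True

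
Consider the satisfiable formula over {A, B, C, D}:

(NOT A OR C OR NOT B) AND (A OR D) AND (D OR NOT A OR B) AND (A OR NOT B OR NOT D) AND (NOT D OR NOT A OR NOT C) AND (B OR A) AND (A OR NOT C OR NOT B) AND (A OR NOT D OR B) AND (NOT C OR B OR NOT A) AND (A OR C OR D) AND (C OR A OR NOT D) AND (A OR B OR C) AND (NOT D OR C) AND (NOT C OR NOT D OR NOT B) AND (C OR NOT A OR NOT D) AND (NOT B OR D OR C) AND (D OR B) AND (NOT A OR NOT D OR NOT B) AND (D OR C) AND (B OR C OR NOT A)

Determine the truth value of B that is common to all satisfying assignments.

True

Suppose B = false.
Unit clause (A) forces A = true.
Unit clause (D) forces D = true.
Unit clause (NOT C) forces C = false.
Now (C) is unsatisfied and unit — conflict.
So every satisfying assignment has B = True.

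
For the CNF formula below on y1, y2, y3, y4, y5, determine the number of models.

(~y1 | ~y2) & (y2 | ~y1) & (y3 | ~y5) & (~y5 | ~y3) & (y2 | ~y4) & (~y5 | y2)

6

There are 2^5 = 32 truth assignments over (y1, y2, y3, y4, y5).
Split on y5. With y5 = 1, the clauses containing y5 are satisfied and ~y5 drops from the rest; 0 of the 2^4 = 16 assignments to the other variables satisfy what remains.
With y5 = 0, by the same count on the reduced clause set, 6 assignments work.
(One model: y1=F, y2=F, y3=F, y4=F, y5=F.)
Total: 0 + 6 = 6.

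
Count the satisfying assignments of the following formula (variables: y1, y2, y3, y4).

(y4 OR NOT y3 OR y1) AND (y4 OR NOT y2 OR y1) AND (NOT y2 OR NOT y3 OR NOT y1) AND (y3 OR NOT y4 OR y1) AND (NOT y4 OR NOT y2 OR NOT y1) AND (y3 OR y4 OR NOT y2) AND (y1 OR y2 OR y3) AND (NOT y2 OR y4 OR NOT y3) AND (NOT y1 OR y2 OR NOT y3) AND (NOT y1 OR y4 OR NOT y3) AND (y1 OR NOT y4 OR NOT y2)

3

There are 2^4 = 16 truth assignments over (y1, y2, y3, y4).
Check each against the 11 clauses (columns in the order y1, y2, y3, y4):
  F F F F  ✗ fails (y1 OR y2 OR y3)
  F F F T  ✗ fails (y3 OR NOT y4 OR y1)
  F F T F  ✗ fails (y4 OR NOT y3 OR y1)
  F F T T  ✓ satisfies all
  F T F F  ✗ fails (y4 OR NOT y2 OR y1)
  F T F T  ✗ fails (y3 OR NOT y4 OR y1)
  F T T F  ✗ fails (y4 OR NOT y3 OR y1)
  F T T T  ✗ fails (y1 OR NOT y4 OR NOT y2)
  T F F F  ✓ satisfies all
  T F F T  ✓ satisfies all
  T F T F  ✗ fails (NOT y1 OR y2 OR NOT y3)
  T F T T  ✗ fails (NOT y1 OR y2 OR NOT y3)
  T T F F  ✗ fails (y3 OR y4 OR NOT y2)
  T T F T  ✗ fails (NOT y4 OR NOT y2 OR NOT y1)
  T T T F  ✗ fails (NOT y2 OR NOT y3 OR NOT y1)
  T T T T  ✗ fails (NOT y2 OR NOT y3 OR NOT y1)
3 of the 16 rows are models.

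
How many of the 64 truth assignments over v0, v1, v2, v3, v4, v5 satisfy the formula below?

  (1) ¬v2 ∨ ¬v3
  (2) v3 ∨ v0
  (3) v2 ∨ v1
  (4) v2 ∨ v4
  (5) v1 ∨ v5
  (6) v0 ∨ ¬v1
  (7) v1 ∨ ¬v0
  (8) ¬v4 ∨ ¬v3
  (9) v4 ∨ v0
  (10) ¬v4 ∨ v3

There are 2^6 = 64 truth assignments over (v0, v1, v2, v3, v4, v5).
Split on v3. With v3 = True, the clauses containing v3 are satisfied and ¬v3 drops from the rest; 0 of the 2^5 = 32 assignments to the other variables satisfy what remains.
With v3 = False, by the same count on the reduced clause set, 2 assignments work.
(One model: v0=T, v1=T, v2=T, v3=F, v4=F, v5=F.)
Total: 0 + 2 = 2.

2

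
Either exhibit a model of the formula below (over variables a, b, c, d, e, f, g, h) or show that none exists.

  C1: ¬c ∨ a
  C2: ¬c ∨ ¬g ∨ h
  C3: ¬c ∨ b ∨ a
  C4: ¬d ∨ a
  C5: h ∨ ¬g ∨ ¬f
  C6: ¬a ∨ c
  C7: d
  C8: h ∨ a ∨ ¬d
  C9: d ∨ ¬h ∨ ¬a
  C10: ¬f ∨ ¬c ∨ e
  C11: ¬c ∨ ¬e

a: True,  b: False,  c: True,  d: True,  e: False,  f: False,  g: False,  h: False

The clause (d) is unit, so d = True.
The clause (a) is unit, so a = True.
The clause (c) is unit, so c = True.
The clause (¬e) is unit, so e = False.
The clause (¬f) is unit, so f = False.
Try g = False.
No clause remains; b, h are free.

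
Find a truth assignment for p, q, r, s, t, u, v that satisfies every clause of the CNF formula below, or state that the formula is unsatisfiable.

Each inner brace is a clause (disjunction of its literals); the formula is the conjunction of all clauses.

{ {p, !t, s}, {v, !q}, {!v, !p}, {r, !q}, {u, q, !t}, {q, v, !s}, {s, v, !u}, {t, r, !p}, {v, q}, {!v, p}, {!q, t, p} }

Branch on v: set v = true.
The clause (!p) is unit, so p = false.
Now (p) is unsatisfied and unit — conflict.
That branch fails; take v = false instead.
The clause (!q) is unit, so q = false.
Now (q) is unsatisfied and unit — conflict.
Neither v = true nor v = false works.

UNSATISFIABLE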